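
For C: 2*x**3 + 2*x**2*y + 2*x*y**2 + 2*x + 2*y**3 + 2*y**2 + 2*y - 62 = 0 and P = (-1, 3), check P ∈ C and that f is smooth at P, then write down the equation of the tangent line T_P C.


Tangent line at P: 14*x + 58*y - 160 = 0.

Step 1: f(-1, 3) = 0, so P lies on C.
Step 2: partial derivatives
  f_x(x, y) = 6*x**2 + 4*x*y + 2*y**2 + 2, f_y(x, y) = 2*x**2 + 4*x*y + 6*y**2 + 4*y + 2.
  f_x(P) = 14, f_y(P) = 58 (gradient nonzero, so P is smooth).
Step 3: tangent line at P: 14·(x − -1) + 58·(y − 3) = 0.
Expanding: 14*x + 58*y - 160 = 0.


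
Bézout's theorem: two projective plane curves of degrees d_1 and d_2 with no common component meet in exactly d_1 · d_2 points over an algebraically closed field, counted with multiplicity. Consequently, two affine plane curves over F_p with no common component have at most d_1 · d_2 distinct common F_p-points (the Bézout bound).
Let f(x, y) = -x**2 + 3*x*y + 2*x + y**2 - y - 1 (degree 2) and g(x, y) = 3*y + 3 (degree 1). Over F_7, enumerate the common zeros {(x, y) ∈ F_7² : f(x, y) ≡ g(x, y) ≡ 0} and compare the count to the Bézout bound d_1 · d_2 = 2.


Common zeros: ∅; count = 0; Bézout bound = 2.

deg(f) = 2, deg(g) = 1, so Bézout bound = 2.
Scan x ∈ F_7. For each x, list the y ∈ F_7 with f(x, y) ≡ 0 and those with g(x, y) ≡ 0 (mod 7); the common zeros in that column are the intersection.
  x = 0: f ≡ 0 at y ∈ ∅; g ≡ 0 at y ∈ {6}; common: ∅.
  x = 1: f ≡ 0 at y ∈ {0, 5}; g ≡ 0 at y ∈ {6}; common: ∅.
  x = 2: f ≡ 0 at y ∈ {4, 5}; g ≡ 0 at y ∈ {6}; common: ∅.
  x = 3: f ≡ 0 at y ∈ ∅; g ≡ 0 at y ∈ {6}; common: ∅.
  x = 4: f ≡ 0 at y ∈ ∅; g ≡ 0 at y ∈ {6}; common: ∅.
  x = 5: f ≡ 0 at y ∈ {3, 4}; g ≡ 0 at y ∈ {6}; common: ∅.
  x = 6: f ≡ 0 at y ∈ {1, 3}; g ≡ 0 at y ∈ {6}; common: ∅.
Collecting: common zeros = ∅, so the count is 0.
Comparison with the Bézout bound: 0 ≤ 2 = deg(f)·deg(g), as expected for curves with no common component (the affine F_7-count falls short of the bound because intersections may lie at infinity, over extension fields, or carry multiplicity).


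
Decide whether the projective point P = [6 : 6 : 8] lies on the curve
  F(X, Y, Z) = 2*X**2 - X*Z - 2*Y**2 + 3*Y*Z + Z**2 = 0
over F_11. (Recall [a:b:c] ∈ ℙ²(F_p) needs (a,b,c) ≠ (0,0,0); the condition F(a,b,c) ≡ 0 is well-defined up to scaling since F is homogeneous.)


F(6,6,8) ≡ 6 (mod 11); P is NOT on the curve.

Evaluate F(6, 6, 8) term-by-term (mod 11).
  2*X**2 ↦ 2·36·1·1 = 72
  -X*Z ↦ -1·6·1·8 = -48
  -2*Y**2 ↦ -2·1·36·1 = -72
  3*Y*Z ↦ 3·1·6·8 = 144
  Z**2 ↦ 1·1·1·64 = 64
Sum: F(6, 6, 8) = (72) + (-48) + (-72) + (144) + (64) = 160.
Reducing mod 11: 160 ≡ 6 (mod 11).
Since F(a, b, c) ≡ 6 ≠ 0 (mod 11), P does NOT lie on the curve.


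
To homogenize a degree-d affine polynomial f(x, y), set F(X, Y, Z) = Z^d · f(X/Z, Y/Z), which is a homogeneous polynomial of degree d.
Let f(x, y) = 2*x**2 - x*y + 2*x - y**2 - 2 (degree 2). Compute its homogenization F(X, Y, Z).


F(X, Y, Z) = 2*X**2 - X*Y + 2*X*Z - Y**2 - 2*Z**2

deg(f) = 2.
Substitute x = X/Z, y = Y/Z into f, then multiply by Z^2.
  monomial 2·x^2·y^0 ↦ 2·X^2·Y^0·Z^0.
  monomial -1·x^1·y^1 ↦ -1·X^1·Y^1·Z^0.
  monomial 2·x^1·y^0 ↦ 2·X^1·Y^0·Z^1.
  monomial -1·x^0·y^2 ↦ -1·X^0·Y^2·Z^0.
  monomial -2·x^0·y^0 ↦ -2·X^0·Y^0·Z^2.
Collecting: F(X, Y, Z) = 2*X**2 - X*Y + 2*X*Z - Y**2 - 2*Z**2.


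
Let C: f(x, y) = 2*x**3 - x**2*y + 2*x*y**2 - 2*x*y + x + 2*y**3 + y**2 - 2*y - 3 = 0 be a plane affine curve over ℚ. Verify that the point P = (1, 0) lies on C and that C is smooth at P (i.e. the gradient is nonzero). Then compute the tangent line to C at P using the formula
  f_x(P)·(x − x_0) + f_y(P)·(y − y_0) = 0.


Tangent line at P: 7*x - 5*y - 7 = 0.

Step 1: f(1, 0) = 0, so P lies on C.
Step 2: partial derivatives
  f_x(x, y) = 6*x**2 - 2*x*y + 2*y**2 - 2*y + 1, f_y(x, y) = -x**2 + 4*x*y - 2*x + 6*y**2 + 2*y - 2.
  f_x(P) = 7, f_y(P) = -5 (gradient nonzero, so P is smooth).
Step 3: tangent line at P: 7·(x − 1) + -5·(y − 0) = 0.
Expanding: 7*x - 5*y - 7 = 0.


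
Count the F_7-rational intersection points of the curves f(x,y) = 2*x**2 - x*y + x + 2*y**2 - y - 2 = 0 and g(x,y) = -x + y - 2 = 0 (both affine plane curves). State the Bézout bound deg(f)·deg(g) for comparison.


Common zeros: {(2, 4), (3, 5)}; count = 2; Bézout bound = 2.

deg(f) = 2, deg(g) = 1, so Bézout bound = 2.
Scan x ∈ F_7. For each x, list the y ∈ F_7 with f(x, y) ≡ 0 and those with g(x, y) ≡ 0 (mod 7); the common zeros in that column are the intersection.
  x = 0: f ≡ 0 at y ∈ ∅; g ≡ 0 at y ∈ {2}; common: ∅.
  x = 1: f ≡ 0 at y ∈ ∅; g ≡ 0 at y ∈ {3}; common: ∅.
  x = 2: f ≡ 0 at y ∈ {1, 4}; g ≡ 0 at y ∈ {4}; common: {4}.
  x = 3: f ≡ 0 at y ∈ {4, 5}; g ≡ 0 at y ∈ {5}; common: {5}.
  x = 4: f ≡ 0 at y ∈ ∅; g ≡ 0 at y ∈ {6}; common: ∅.
  x = 5: f ≡ 0 at y ∈ {1, 2}; g ≡ 0 at y ∈ {0}; common: ∅.
  x = 6: f ≡ 0 at y ∈ {2, 5}; g ≡ 0 at y ∈ {1}; common: ∅.
Collecting: common zeros = {(2, 4), (3, 5)}, so the count is 2.
Comparison with the Bézout bound: 2 ≤ 2 = deg(f)·deg(g), as expected for curves with no common component (the bound is attained).


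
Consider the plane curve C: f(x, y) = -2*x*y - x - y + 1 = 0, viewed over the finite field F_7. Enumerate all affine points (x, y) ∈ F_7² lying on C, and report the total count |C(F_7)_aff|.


Affine F_7-points: {(0, 1), (1, 0), (2, 4), (4, 2), (5, 6), (6, 5)}; count = 6.

For each of the 49 pairs (x, y) ∈ F_7², evaluate f(x, y) mod 7. Record the zeros.
  x = 0: [0↦1, 1↦0, 2↦6, 3↦5, 4↦4, 5↦3, 6↦2]  zeros at y ∈ {1}
  x = 1: [0↦0, 1↦4, 2↦1, 3↦5, 4↦2, 5↦6, 6↦3]  zeros at y ∈ {0}
  x = 2: [0↦6, 1↦1, 2↦3, 3↦5, 4↦0, 5↦2, 6↦4]  zeros at y ∈ {4}
  x = 3: [0↦5, 1↦5, 2↦5, 3↦5, 4↦5, 5↦5, 6↦5]  zeros at y ∈ ∅
  x = 4: [0↦4, 1↦2, 2↦0, 3↦5, 4↦3, 5↦1, 6↦6]  zeros at y ∈ {2}
  x = 5: [0↦3, 1↦6, 2↦2, 3↦5, 4↦1, 5↦4, 6↦0]  zeros at y ∈ {6}
  x = 6: [0↦2, 1↦3, 2↦4, 3↦5, 4↦6, 5↦0, 6↦1]  zeros at y ∈ {5}
Collecting zeros: affine points = {(0, 1), (1, 0), (2, 4), (4, 2), (5, 6), (6, 5)}.
Total count |C(F_7)_aff| = 6.


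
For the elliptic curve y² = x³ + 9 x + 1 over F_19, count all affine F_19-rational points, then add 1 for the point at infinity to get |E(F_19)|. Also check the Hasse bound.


Affine points = {(0, 1), (0, 18), (1, 7), (1, 12), (3, 6), (3, 13), (4, 5), (4, 14), (5, 0), (6, 9), (6, 10), (11, 5), (11, 14), (13, 4), (13, 15), (16, 2), (16, 17)}; affine count = 17; |E(F_19)| = 18.

Discriminant check: Δ ∝ 4a³ + 27b² = 4·9³ + 27·1² = 4·729 + 27·1 ≡ 17 (mod 19). Nonzero ⇒ E is nonsingular.
For each x ∈ F_19, compute rhs = x³ + 9·x + 1 mod 19, then count y ∈ F_19 with y² ≡ rhs.
  x = 0: rhs = 1, matching y values: 1, 18 (2 points).
  x = 1: rhs = 11, matching y values: 7, 12 (2 points).
  x = 2: rhs = 8, matching y values: none (0 points).
  x = 3: rhs = 17, matching y values: 6, 13 (2 points).
  x = 4: rhs = 6, matching y values: 5, 14 (2 points).
  x = 5: rhs = 0, matching y values: 0 (1 points).
  x = 6: rhs = 5, matching y values: 9, 10 (2 points).
  x = 7: rhs = 8, matching y values: none (0 points).
  x = 8: rhs = 15, matching y values: none (0 points).
  x = 9: rhs = 13, matching y values: none (0 points).
  x = 10: rhs = 8, matching y values: none (0 points).
  x = 11: rhs = 6, matching y values: 5, 14 (2 points).
  x = 12: rhs = 13, matching y values: none (0 points).
  x = 13: rhs = 16, matching y values: 4, 15 (2 points).
  x = 14: rhs = 2, matching y values: none (0 points).
  x = 15: rhs = 15, matching y values: none (0 points).
  x = 16: rhs = 4, matching y values: 2, 17 (2 points).
  x = 17: rhs = 13, matching y values: none (0 points).
  x = 18: rhs = 10, matching y values: none (0 points).
Total affine count: 17.
Full point count |E(F_19)| = 17 + 1 = 18.
Hasse bound: |18 − (19+1)| = |-2| = 2 ≤ 2√19 ≈ 8.7178 ✓.


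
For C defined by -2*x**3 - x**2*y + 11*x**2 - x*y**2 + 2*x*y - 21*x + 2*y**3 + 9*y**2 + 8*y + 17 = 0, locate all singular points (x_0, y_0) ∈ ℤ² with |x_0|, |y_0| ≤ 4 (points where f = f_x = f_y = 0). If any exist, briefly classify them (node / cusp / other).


Singular points: {(2, -1)}; classification: cusp.

Compute partial derivatives:
  f_x = -6*x**2 - 2*x*y + 22*x - y**2 + 2*y - 21.
  f_y = -x**2 - 2*x*y + 2*x + 6*y**2 + 18*y + 8.
Scan x_0 ∈ {−4, ..., 4}. For each x_0, f_y(x_0, y) is a polynomial in y; find its integer roots y ∈ {−4, ..., 4}, then test f_x and f at those candidates.
  x = -4: f_y(-4, y) = 6*y**2 + 26*y - 16; no integer root y with |y| ≤ 4.
  x = -3: f_y(-3, y) = 6*y**2 + 24*y - 7; no integer root y with |y| ≤ 4.
  x = -2: f_y(-2, y) = 6*y**2 + 22*y; vanishes at y ∈ {0}. (-2, 0): f_x = -89 ≠ 0.
  x = -1: f_y(-1, y) = 6*y**2 + 20*y + 5; no integer root y with |y| ≤ 4.
  x = 0: f_y(0, y) = 6*y**2 + 18*y + 8; no integer root y with |y| ≤ 4.
  x = 1: f_y(1, y) = 6*y**2 + 16*y + 9; no integer root y with |y| ≤ 4.
  x = 2: f_y(2, y) = 6*y**2 + 14*y + 8; vanishes at y ∈ {-1}. (2, -1): f_x = 0, f = 0 — SINGULAR.
  x = 3: f_y(3, y) = 6*y**2 + 12*y + 5; no integer root y with |y| ≤ 4.
  x = 4: f_y(4, y) = 6*y**2 + 10*y; vanishes at y ∈ {0}. (4, 0): f_x = -29 ≠ 0.
Only singular point on the grid: (2, -1).
Classify: substitute x = 2 + u, y = -1 + v and expand: f = -2*u**3 - u**2*v - u*v**2 + 2*v**3 + v**2.
No constant or linear terms (consistent with a singular point). Quadratic part: v**2. Cubic part: -2*u**3 - u**2*v - u*v**2 + 2*v**3.
The quadratic part v**2 is a perfect square, so there is a single (double) tangent line v = 0, i.e. y = -1. Restricting the cubic part to that line (v = 0) leaves -2*u**3 ≠ 0, so f is not divisible by v and the branch is v² ≈ 2*u**3 to lowest order — this is a cusp.
Classification: cusp.


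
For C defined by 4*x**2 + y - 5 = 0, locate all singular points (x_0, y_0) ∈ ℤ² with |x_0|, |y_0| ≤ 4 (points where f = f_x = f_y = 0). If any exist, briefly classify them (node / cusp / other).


No singular points in the scanned grid; C is smooth there.

Compute partial derivatives:
  f_x = 8*x.
  f_y = 1.
f_y = 1 is a nonzero constant, so f_y never vanishes: no point (x, y) can satisfy f = f_x = f_y = 0. In particular no (x, y) ∈ {−4, ..., 4}² is singular; the curve is smooth.


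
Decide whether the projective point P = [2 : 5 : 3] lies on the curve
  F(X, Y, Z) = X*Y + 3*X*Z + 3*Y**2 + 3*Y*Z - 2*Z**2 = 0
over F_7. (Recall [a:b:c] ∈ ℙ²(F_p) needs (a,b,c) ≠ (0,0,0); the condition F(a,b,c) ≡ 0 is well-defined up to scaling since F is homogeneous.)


F(2,5,3) ≡ 4 (mod 7); P is NOT on the curve.

Evaluate F(2, 5, 3) term-by-term (mod 7).
  X*Y ↦ 1·2·5·1 = 10
  3*X*Z ↦ 3·2·1·3 = 18
  3*Y**2 ↦ 3·1·25·1 = 75
  3*Y*Z ↦ 3·1·5·3 = 45
  -2*Z**2 ↦ -2·1·1·9 = -18
Sum: F(2, 5, 3) = (10) + (18) + (75) + (45) + (-18) = 130.
Reducing mod 7: 130 ≡ 4 (mod 7).
Since F(a, b, c) ≡ 4 ≠ 0 (mod 7), P does NOT lie on the curve.


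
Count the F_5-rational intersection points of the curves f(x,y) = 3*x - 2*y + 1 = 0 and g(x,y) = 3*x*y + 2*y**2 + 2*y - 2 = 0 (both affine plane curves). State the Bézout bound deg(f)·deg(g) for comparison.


Common zeros: ∅; count = 0; Bézout bound = 2.

deg(f) = 1, deg(g) = 2, so Bézout bound = 2.
Scan x ∈ F_5. For each x, list the y ∈ F_5 with f(x, y) ≡ 0 and those with g(x, y) ≡ 0 (mod 5); the common zeros in that column are the intersection.
  x = 0: f ≡ 0 at y ∈ {3}; g ≡ 0 at y ∈ {2}; common: ∅.
  x = 1: f ≡ 0 at y ∈ {2}; g ≡ 0 at y ∈ {1, 4}; common: ∅.
  x = 2: f ≡ 0 at y ∈ {1}; g ≡ 0 at y ∈ {3}; common: ∅.
  x = 3: f ≡ 0 at y ∈ {0}; g ≡ 0 at y ∈ ∅; common: ∅.
  x = 4: f ≡ 0 at y ∈ {4}; g ≡ 0 at y ∈ ∅; common: ∅.
Collecting: common zeros = ∅, so the count is 0.
Comparison with the Bézout bound: 0 ≤ 2 = deg(f)·deg(g), as expected for curves with no common component (the affine F_5-count falls short of the bound because intersections may lie at infinity, over extension fields, or carry multiplicity).


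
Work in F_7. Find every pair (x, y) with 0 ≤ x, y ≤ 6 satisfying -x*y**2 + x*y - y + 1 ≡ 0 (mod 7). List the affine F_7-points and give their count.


Affine F_7-points: {(0, 1), (1, 1), (1, 6), (2, 1), (2, 3), (3, 1), (3, 2), (4, 1), (4, 5), (5, 1), (5, 4), (6, 1)}; count = 12.

For each of the 49 pairs (x, y) ∈ F_7², evaluate f(x, y) mod 7. Record the zeros.
  x = 0: [0↦1, 1↦0, 2↦6, 3↦5, 4↦4, 5↦3, 6↦2]  zeros at y ∈ {1}
  x = 1: [0↦1, 1↦0, 2↦4, 3↦6, 4↦6, 5↦4, 6↦0]  zeros at y ∈ {1, 6}
  x = 2: [0↦1, 1↦0, 2↦2, 3↦0, 4↦1, 5↦5, 6↦5]  zeros at y ∈ {1, 3}
  x = 3: [0↦1, 1↦0, 2↦0, 3↦1, 4↦3, 5↦6, 6↦3]  zeros at y ∈ {1, 2}
  x = 4: [0↦1, 1↦0, 2↦5, 3↦2, 4↦5, 5↦0, 6↦1]  zeros at y ∈ {1, 5}
  x = 5: [0↦1, 1↦0, 2↦3, 3↦3, 4↦0, 5↦1, 6↦6]  zeros at y ∈ {1, 4}
  x = 6: [0↦1, 1↦0, 2↦1, 3↦4, 4↦2, 5↦2, 6↦4]  zeros at y ∈ {1}
Collecting zeros: affine points = {(0, 1), (1, 1), (1, 6), (2, 1), (2, 3), (3, 1), (3, 2), (4, 1), (4, 5), (5, 1), (5, 4), (6, 1)}.
Total count |C(F_7)_aff| = 12.


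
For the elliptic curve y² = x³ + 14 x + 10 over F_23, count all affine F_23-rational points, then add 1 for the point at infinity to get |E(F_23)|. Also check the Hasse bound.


Affine points = {(1, 5), (1, 18), (2, 0), (8, 6), (8, 17), (10, 0), (11, 0), (14, 11), (14, 12), (16, 11), (16, 12), (17, 3), (17, 20), (22, 8), (22, 15)}; affine count = 15; |E(F_23)| = 16.

Discriminant check: Δ ∝ 4a³ + 27b² = 4·14³ + 27·10² = 4·2744 + 27·100 ≡ 14 (mod 23). Nonzero ⇒ E is nonsingular.
For each x ∈ F_23, compute rhs = x³ + 14·x + 10 mod 23, then count y ∈ F_23 with y² ≡ rhs.
  x = 0: rhs = 10, matching y values: none (0 points).
  x = 1: rhs = 2, matching y values: 5, 18 (2 points).
  x = 2: rhs = 0, matching y values: 0 (1 points).
  x = 3: rhs = 10, matching y values: none (0 points).
  x = 4: rhs = 15, matching y values: none (0 points).
  x = 5: rhs = 21, matching y values: none (0 points).
  x = 6: rhs = 11, matching y values: none (0 points).
  x = 7: rhs = 14, matching y values: none (0 points).
  x = 8: rhs = 13, matching y values: 6, 17 (2 points).
  x = 9: rhs = 14, matching y values: none (0 points).
  x = 10: rhs = 0, matching y values: 0 (1 points).
  x = 11: rhs = 0, matching y values: 0 (1 points).
  x = 12: rhs = 20, matching y values: none (0 points).
  x = 13: rhs = 20, matching y values: none (0 points).
  x = 14: rhs = 6, matching y values: 11, 12 (2 points).
  x = 15: rhs = 7, matching y values: none (0 points).
  x = 16: rhs = 6, matching y values: 11, 12 (2 points).
  x = 17: rhs = 9, matching y values: 3, 20 (2 points).
  x = 18: rhs = 22, matching y values: none (0 points).
  x = 19: rhs = 5, matching y values: none (0 points).
  x = 20: rhs = 10, matching y values: none (0 points).
  x = 21: rhs = 20, matching y values: none (0 points).
  x = 22: rhs = 18, matching y values: 8, 15 (2 points).
Total affine count: 15.
Full point count |E(F_23)| = 15 + 1 = 16.
Hasse bound: |16 − (23+1)| = |-8| = 8 ≤ 2√23 ≈ 9.5917 ✓.


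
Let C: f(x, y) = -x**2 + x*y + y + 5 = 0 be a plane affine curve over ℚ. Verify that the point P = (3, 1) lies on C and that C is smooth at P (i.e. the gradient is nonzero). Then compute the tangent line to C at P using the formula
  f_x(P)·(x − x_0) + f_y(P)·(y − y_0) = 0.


Tangent line at P: -5*x + 4*y + 11 = 0.

Step 1: f(3, 1) = 0, so P lies on C.
Step 2: partial derivatives
  f_x(x, y) = -2*x + y, f_y(x, y) = x + 1.
  f_x(P) = -5, f_y(P) = 4 (gradient nonzero, so P is smooth).
Step 3: tangent line at P: -5·(x − 3) + 4·(y − 1) = 0.
Expanding: -5*x + 4*y + 11 = 0.


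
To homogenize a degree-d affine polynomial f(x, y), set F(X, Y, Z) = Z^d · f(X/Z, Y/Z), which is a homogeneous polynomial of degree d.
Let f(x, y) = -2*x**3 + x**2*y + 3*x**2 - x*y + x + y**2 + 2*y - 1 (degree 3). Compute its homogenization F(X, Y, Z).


F(X, Y, Z) = -2*X**3 + X**2*Y + 3*X**2*Z - X*Y*Z + X*Z**2 + Y**2*Z + 2*Y*Z**2 - Z**3

deg(f) = 3.
Substitute x = X/Z, y = Y/Z into f, then multiply by Z^3.
  monomial -2·x^3·y^0 ↦ -2·X^3·Y^0·Z^0.
  monomial 1·x^2·y^1 ↦ 1·X^2·Y^1·Z^0.
  monomial 3·x^2·y^0 ↦ 3·X^2·Y^0·Z^1.
  monomial -1·x^1·y^1 ↦ -1·X^1·Y^1·Z^1.
  monomial 1·x^1·y^0 ↦ 1·X^1·Y^0·Z^2.
  monomial 1·x^0·y^2 ↦ 1·X^0·Y^2·Z^1.
  monomial 2·x^0·y^1 ↦ 2·X^0·Y^1·Z^2.
  monomial -1·x^0·y^0 ↦ -1·X^0·Y^0·Z^3.
Collecting: F(X, Y, Z) = -2*X**3 + X**2*Y + 3*X**2*Z - X*Y*Z + X*Z**2 + Y**2*Z + 2*Y*Z**2 - Z**3.


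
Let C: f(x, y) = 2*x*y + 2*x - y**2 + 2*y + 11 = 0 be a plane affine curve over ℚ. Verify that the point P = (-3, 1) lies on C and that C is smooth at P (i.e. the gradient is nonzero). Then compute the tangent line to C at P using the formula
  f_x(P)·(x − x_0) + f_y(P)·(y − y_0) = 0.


Tangent line at P: 4*x - 6*y + 18 = 0.

Step 1: f(-3, 1) = 0, so P lies on C.
Step 2: partial derivatives
  f_x(x, y) = 2*y + 2, f_y(x, y) = 2*x - 2*y + 2.
  f_x(P) = 4, f_y(P) = -6 (gradient nonzero, so P is smooth).
Step 3: tangent line at P: 4·(x − -3) + -6·(y − 1) = 0.
Expanding: 4*x - 6*y + 18 = 0.


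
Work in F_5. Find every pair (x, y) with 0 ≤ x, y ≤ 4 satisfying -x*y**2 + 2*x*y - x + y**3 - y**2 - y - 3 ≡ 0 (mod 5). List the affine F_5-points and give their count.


Affine F_5-points: {(2, 0), (3, 3), (4, 2), (4, 4)}; count = 4.

For each of the 25 pairs (x, y) ∈ F_5², evaluate f(x, y) mod 5. Record the zeros.
  x = 0: [0↦2, 1↦1, 2↦4, 3↦2, 4↦1]  zeros at y ∈ ∅
  x = 1: [0↦1, 1↦1, 2↦3, 3↦3, 4↦2]  zeros at y ∈ ∅
  x = 2: [0↦0, 1↦1, 2↦2, 3↦4, 4↦3]  zeros at y ∈ {0}
  x = 3: [0↦4, 1↦1, 2↦1, 3↦0, 4↦4]  zeros at y ∈ {3}
  x = 4: [0↦3, 1↦1, 2↦0, 3↦1, 4↦0]  zeros at y ∈ {2, 4}
Collecting zeros: affine points = {(2, 0), (3, 3), (4, 2), (4, 4)}.
Total count |C(F_5)_aff| = 4.


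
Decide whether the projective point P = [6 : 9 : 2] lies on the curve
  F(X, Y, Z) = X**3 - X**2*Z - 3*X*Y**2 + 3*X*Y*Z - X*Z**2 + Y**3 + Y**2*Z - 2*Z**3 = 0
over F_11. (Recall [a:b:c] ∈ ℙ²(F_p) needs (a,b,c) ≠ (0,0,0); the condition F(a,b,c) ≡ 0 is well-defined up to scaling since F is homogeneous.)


F(6,9,2) ≡ 4 (mod 11); P is NOT on the curve.

Evaluate F(6, 9, 2) term-by-term (mod 11).
  X**3 ↦ 1·216·1·1 = 216
  -X**2*Z ↦ -1·36·1·2 = -72
  -3*X*Y**2 ↦ -3·6·81·1 = -1458
  3*X*Y*Z ↦ 3·6·9·2 = 324
  -X*Z**2 ↦ -1·6·1·4 = -24
  Y**3 ↦ 1·1·729·1 = 729
  Y**2*Z ↦ 1·1·81·2 = 162
  -2*Z**3 ↦ -2·1·1·8 = -16
Sum: F(6, 9, 2) = (216) + (-72) + (-1458) + (324) + (-24) + (729) + (162) + (-16) = -139.
Reducing mod 11: -139 ≡ 4 (mod 11).
Since F(a, b, c) ≡ 4 ≠ 0 (mod 11), P does NOT lie on the curve.


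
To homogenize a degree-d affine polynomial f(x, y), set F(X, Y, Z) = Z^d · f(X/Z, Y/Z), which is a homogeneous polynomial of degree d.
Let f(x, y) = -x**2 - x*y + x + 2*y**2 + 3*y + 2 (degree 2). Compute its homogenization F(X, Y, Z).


F(X, Y, Z) = -X**2 - X*Y + X*Z + 2*Y**2 + 3*Y*Z + 2*Z**2

deg(f) = 2.
Substitute x = X/Z, y = Y/Z into f, then multiply by Z^2.
  monomial -1·x^2·y^0 ↦ -1·X^2·Y^0·Z^0.
  monomial -1·x^1·y^1 ↦ -1·X^1·Y^1·Z^0.
  monomial 1·x^1·y^0 ↦ 1·X^1·Y^0·Z^1.
  monomial 2·x^0·y^2 ↦ 2·X^0·Y^2·Z^0.
  monomial 3·x^0·y^1 ↦ 3·X^0·Y^1·Z^1.
  monomial 2·x^0·y^0 ↦ 2·X^0·Y^0·Z^2.
Collecting: F(X, Y, Z) = -X**2 - X*Y + X*Z + 2*Y**2 + 3*Y*Z + 2*Z**2.


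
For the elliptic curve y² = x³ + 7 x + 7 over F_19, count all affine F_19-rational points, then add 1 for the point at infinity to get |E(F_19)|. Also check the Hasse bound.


Affine points = {(0, 8), (0, 11), (3, 6), (3, 13), (4, 2), (4, 17), (7, 0), (8, 9), (8, 10), (9, 1), (9, 18), (11, 3), (11, 16), (16, 4), (16, 15), (17, 2), (17, 17)}; affine count = 17; |E(F_19)| = 18.

Discriminant check: Δ ∝ 4a³ + 27b² = 4·7³ + 27·7² = 4·343 + 27·49 ≡ 16 (mod 19). Nonzero ⇒ E is nonsingular.
For each x ∈ F_19, compute rhs = x³ + 7·x + 7 mod 19, then count y ∈ F_19 with y² ≡ rhs.
  x = 0: rhs = 7, matching y values: 8, 11 (2 points).
  x = 1: rhs = 15, matching y values: none (0 points).
  x = 2: rhs = 10, matching y values: none (0 points).
  x = 3: rhs = 17, matching y values: 6, 13 (2 points).
  x = 4: rhs = 4, matching y values: 2, 17 (2 points).
  x = 5: rhs = 15, matching y values: none (0 points).
  x = 6: rhs = 18, matching y values: none (0 points).
  x = 7: rhs = 0, matching y values: 0 (1 points).
  x = 8: rhs = 5, matching y values: 9, 10 (2 points).
  x = 9: rhs = 1, matching y values: 1, 18 (2 points).
  x = 10: rhs = 13, matching y values: none (0 points).
  x = 11: rhs = 9, matching y values: 3, 16 (2 points).
  x = 12: rhs = 14, matching y values: none (0 points).
  x = 13: rhs = 15, matching y values: none (0 points).
  x = 14: rhs = 18, matching y values: none (0 points).
  x = 15: rhs = 10, matching y values: none (0 points).
  x = 16: rhs = 16, matching y values: 4, 15 (2 points).
  x = 17: rhs = 4, matching y values: 2, 17 (2 points).
  x = 18: rhs = 18, matching y values: none (0 points).
Total affine count: 17.
Full point count |E(F_19)| = 17 + 1 = 18.
Hasse bound: |18 − (19+1)| = |-2| = 2 ≤ 2√19 ≈ 8.7178 ✓.


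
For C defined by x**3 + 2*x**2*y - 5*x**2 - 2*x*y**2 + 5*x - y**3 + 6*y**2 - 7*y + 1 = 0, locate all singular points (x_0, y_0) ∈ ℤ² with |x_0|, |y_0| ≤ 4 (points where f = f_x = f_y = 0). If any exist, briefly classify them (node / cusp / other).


Singular points: {(1, 1)}; classification: cusp.

Compute partial derivatives:
  f_x = 3*x**2 + 4*x*y - 10*x - 2*y**2 + 5.
  f_y = 2*x**2 - 4*x*y - 3*y**2 + 12*y - 7.
Scan x_0 ∈ {−4, ..., 4}. For each x_0, f_y(x_0, y) is a polynomial in y; find its integer roots y ∈ {−4, ..., 4}, then test f_x and f at those candidates.
  x = -4: f_y(-4, y) = -3*y**2 + 28*y + 25; no integer root y with |y| ≤ 4.
  x = -3: f_y(-3, y) = -3*y**2 + 24*y + 11; no integer root y with |y| ≤ 4.
  x = -2: f_y(-2, y) = -3*y**2 + 20*y + 1; no integer root y with |y| ≤ 4.
  x = -1: f_y(-1, y) = -3*y**2 + 16*y - 5; no integer root y with |y| ≤ 4.
  x = 0: f_y(0, y) = -3*y**2 + 12*y - 7; no integer root y with |y| ≤ 4.
  x = 1: f_y(1, y) = -3*y**2 + 8*y - 5; vanishes at y ∈ {1}. (1, 1): f_x = 0, f = 0 — SINGULAR.
  x = 2: f_y(2, y) = -3*y**2 + 4*y + 1; no integer root y with |y| ≤ 4.
  x = 3: f_y(3, y) = 11 - 3*y**2; no integer root y with |y| ≤ 4.
  x = 4: f_y(4, y) = -3*y**2 - 4*y + 25; no integer root y with |y| ≤ 4.
Only singular point on the grid: (1, 1).
Classify: substitute x = 1 + u, y = 1 + v and expand: f = u**3 + 2*u**2*v - 2*u*v**2 - v**3 + v**2.
No constant or linear terms (consistent with a singular point). Quadratic part: v**2. Cubic part: u**3 + 2*u**2*v - 2*u*v**2 - v**3.
The quadratic part v**2 is a perfect square, so there is a single (double) tangent line v = 0, i.e. y = 1. Restricting the cubic part to that line (v = 0) leaves u**3 ≠ 0, so f is not divisible by v and the branch is v² ≈ -u**3 to lowest order — this is a cusp.
Classification: cusp.


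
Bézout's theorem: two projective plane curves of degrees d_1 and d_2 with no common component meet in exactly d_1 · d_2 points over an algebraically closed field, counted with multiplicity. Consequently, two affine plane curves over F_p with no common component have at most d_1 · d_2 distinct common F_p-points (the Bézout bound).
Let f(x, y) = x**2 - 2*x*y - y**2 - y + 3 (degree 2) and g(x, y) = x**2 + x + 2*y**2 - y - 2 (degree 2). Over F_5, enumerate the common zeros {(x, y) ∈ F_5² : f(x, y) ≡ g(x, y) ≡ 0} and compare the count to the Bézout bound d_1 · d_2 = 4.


Common zeros: ∅; count = 0; Bézout bound = 4.

deg(f) = 2, deg(g) = 2, so Bézout bound = 4.
Scan x ∈ F_5. For each x, list the y ∈ F_5 with f(x, y) ≡ 0 and those with g(x, y) ≡ 0 (mod 5); the common zeros in that column are the intersection.
  x = 0: f ≡ 0 at y ∈ ∅; g ≡ 0 at y ∈ ∅; common: ∅.
  x = 1: f ≡ 0 at y ∈ {1}; g ≡ 0 at y ∈ {0, 3}; common: ∅.
  x = 2: f ≡ 0 at y ∈ ∅; g ≡ 0 at y ∈ {1, 2}; common: ∅.
  x = 3: f ≡ 0 at y ∈ ∅; g ≡ 0 at y ∈ {0, 3}; common: ∅.
  x = 4: f ≡ 0 at y ∈ ∅; g ≡ 0 at y ∈ ∅; common: ∅.
Collecting: common zeros = ∅, so the count is 0.
Comparison with the Bézout bound: 0 ≤ 4 = deg(f)·deg(g), as expected for curves with no common component (the affine F_5-count falls short of the bound because intersections may lie at infinity, over extension fields, or carry multiplicity).


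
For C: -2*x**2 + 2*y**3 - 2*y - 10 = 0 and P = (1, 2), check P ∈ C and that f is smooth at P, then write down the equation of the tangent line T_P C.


Tangent line at P: -4*x + 22*y - 40 = 0.

Step 1: f(1, 2) = 0, so P lies on C.
Step 2: partial derivatives
  f_x(x, y) = -4*x, f_y(x, y) = 6*y**2 - 2.
  f_x(P) = -4, f_y(P) = 22 (gradient nonzero, so P is smooth).
Step 3: tangent line at P: -4·(x − 1) + 22·(y − 2) = 0.
Expanding: -4*x + 22*y - 40 = 0.


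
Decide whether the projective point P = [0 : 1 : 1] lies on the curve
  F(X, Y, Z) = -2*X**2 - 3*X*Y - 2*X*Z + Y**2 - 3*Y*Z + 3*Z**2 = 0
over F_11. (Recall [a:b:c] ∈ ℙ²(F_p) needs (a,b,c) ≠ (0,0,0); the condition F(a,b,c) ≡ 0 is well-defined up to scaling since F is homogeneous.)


F(0,1,1) ≡ 1 (mod 11); P is NOT on the curve.

Evaluate F(0, 1, 1) term-by-term (mod 11).
  -2*X**2 ↦ -2·0·1·1 = 0
  -3*X*Y ↦ -3·0·1·1 = 0
  -2*X*Z ↦ -2·0·1·1 = 0
  Y**2 ↦ 1·1·1·1 = 1
  -3*Y*Z ↦ -3·1·1·1 = -3
  3*Z**2 ↦ 3·1·1·1 = 3
Sum: F(0, 1, 1) = (0) + (0) + (0) + (1) + (-3) + (3) = 1.
Reducing mod 11: 1 ≡ 1 (mod 11).
Since F(a, b, c) ≡ 1 ≠ 0 (mod 11), P does NOT lie on the curve.


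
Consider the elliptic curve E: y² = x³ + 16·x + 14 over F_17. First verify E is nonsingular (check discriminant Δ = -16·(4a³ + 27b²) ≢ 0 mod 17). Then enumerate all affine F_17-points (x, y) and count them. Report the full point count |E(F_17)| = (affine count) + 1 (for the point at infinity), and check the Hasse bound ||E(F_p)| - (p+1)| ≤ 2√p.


Affine points = {(3, 2), (3, 15), (5, 7), (5, 10), (8, 5), (8, 12), (10, 1), (10, 16), (11, 5), (11, 12), (12, 8), (12, 9), (15, 5), (15, 12)}; affine count = 14; |E(F_17)| = 15.

Discriminant check: Δ ∝ 4a³ + 27b² = 4·16³ + 27·14² = 4·4096 + 27·196 ≡ 1 (mod 17). Nonzero ⇒ E is nonsingular.
For each x ∈ F_17, compute rhs = x³ + 16·x + 14 mod 17, then count y ∈ F_17 with y² ≡ rhs.
  x = 0: rhs = 14, matching y values: none (0 points).
  x = 1: rhs = 14, matching y values: none (0 points).
  x = 2: rhs = 3, matching y values: none (0 points).
  x = 3: rhs = 4, matching y values: 2, 15 (2 points).
  x = 4: rhs = 6, matching y values: none (0 points).
  x = 5: rhs = 15, matching y values: 7, 10 (2 points).
  x = 6: rhs = 3, matching y values: none (0 points).
  x = 7: rhs = 10, matching y values: none (0 points).
  x = 8: rhs = 8, matching y values: 5, 12 (2 points).
  x = 9: rhs = 3, matching y values: none (0 points).
  x = 10: rhs = 1, matching y values: 1, 16 (2 points).
  x = 11: rhs = 8, matching y values: 5, 12 (2 points).
  x = 12: rhs = 13, matching y values: 8, 9 (2 points).
  x = 13: rhs = 5, matching y values: none (0 points).
  x = 14: rhs = 7, matching y values: none (0 points).
  x = 15: rhs = 8, matching y values: 5, 12 (2 points).
  x = 16: rhs = 14, matching y values: none (0 points).
Total affine count: 14.
Full point count |E(F_17)| = 14 + 1 = 15.
Hasse bound: |15 − (17+1)| = |-3| = 3 ≤ 2√17 ≈ 8.2462 ✓.


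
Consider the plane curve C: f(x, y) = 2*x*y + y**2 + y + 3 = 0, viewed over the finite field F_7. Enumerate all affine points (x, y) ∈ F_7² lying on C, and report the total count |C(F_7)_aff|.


Affine F_7-points: {(1, 1), (1, 3), (3, 2), (3, 5), (5, 4), (5, 6)}; count = 6.

For each of the 49 pairs (x, y) ∈ F_7², evaluate f(x, y) mod 7. Record the zeros.
  x = 0: [0↦3, 1↦5, 2↦2, 3↦1, 4↦2, 5↦5, 6↦3]  zeros at y ∈ ∅
  x = 1: [0↦3, 1↦0, 2↦6, 3↦0, 4↦3, 5↦1, 6↦1]  zeros at y ∈ {1, 3}
  x = 2: [0↦3, 1↦2, 2↦3, 3↦6, 4↦4, 5↦4, 6↦6]  zeros at y ∈ ∅
  x = 3: [0↦3, 1↦4, 2↦0, 3↦5, 4↦5, 5↦0, 6↦4]  zeros at y ∈ {2, 5}
  x = 4: [0↦3, 1↦6, 2↦4, 3↦4, 4↦6, 5↦3, 6↦2]  zeros at y ∈ ∅
  x = 5: [0↦3, 1↦1, 2↦1, 3↦3, 4↦0, 5↦6, 6↦0]  zeros at y ∈ {4, 6}
  x = 6: [0↦3, 1↦3, 2↦5, 3↦2, 4↦1, 5↦2, 6↦5]  zeros at y ∈ ∅
Collecting zeros: affine points = {(1, 1), (1, 3), (3, 2), (3, 5), (5, 4), (5, 6)}.
Total count |C(F_7)_aff| = 6.


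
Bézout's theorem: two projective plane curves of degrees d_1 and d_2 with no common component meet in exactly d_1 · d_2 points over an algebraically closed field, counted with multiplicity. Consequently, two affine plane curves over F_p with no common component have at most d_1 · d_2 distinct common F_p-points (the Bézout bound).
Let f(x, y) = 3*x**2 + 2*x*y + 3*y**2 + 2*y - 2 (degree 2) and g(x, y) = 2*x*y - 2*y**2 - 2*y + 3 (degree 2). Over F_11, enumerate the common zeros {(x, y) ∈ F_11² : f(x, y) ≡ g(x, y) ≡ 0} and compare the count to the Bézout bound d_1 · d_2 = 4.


Common zeros: {(7, 10)}; count = 1; Bézout bound = 4.

deg(f) = 2, deg(g) = 2, so Bézout bound = 4.
Scan x ∈ F_11. For each x, list the y ∈ F_11 with f(x, y) ≡ 0 and those with g(x, y) ≡ 0 (mod 11); the common zeros in that column are the intersection.
  x = 0: f ≡ 0 at y ∈ ∅; g ≡ 0 at y ∈ ∅; common: ∅.
  x = 1: f ≡ 0 at y ∈ {7, 10}; g ≡ 0 at y ∈ ∅; common: ∅.
  x = 2: f ≡ 0 at y ∈ {3, 6}; g ≡ 0 at y ∈ ∅; common: ∅.
  x = 3: f ≡ 0 at y ∈ ∅; g ≡ 0 at y ∈ ∅; common: ∅.
  x = 4: f ≡ 0 at y ∈ ∅; g ≡ 0 at y ∈ {6, 8}; common: ∅.
  x = 5: f ≡ 0 at y ∈ {1, 6}; g ≡ 0 at y ∈ {2}; common: ∅.
  x = 6: f ≡ 0 at y ∈ ∅; g ≡ 0 at y ∈ {1, 4}; common: ∅.
  x = 7: f ≡ 0 at y ∈ {3, 10}; g ≡ 0 at y ∈ {7, 10}; common: {10}.
  x = 8: f ≡ 0 at y ∈ ∅; g ≡ 0 at y ∈ {9}; common: ∅.
  x = 9: f ≡ 0 at y ∈ {1, 7}; g ≡ 0 at y ∈ {3, 5}; common: ∅.
  x = 10: f ≡ 0 at y ∈ ∅; g ≡ 0 at y ∈ ∅; common: ∅.
Collecting: common zeros = {(7, 10)}, so the count is 1.
Comparison with the Bézout bound: 1 ≤ 4 = deg(f)·deg(g), as expected for curves with no common component (the affine F_11-count falls short of the bound because intersections may lie at infinity, over extension fields, or carry multiplicity).


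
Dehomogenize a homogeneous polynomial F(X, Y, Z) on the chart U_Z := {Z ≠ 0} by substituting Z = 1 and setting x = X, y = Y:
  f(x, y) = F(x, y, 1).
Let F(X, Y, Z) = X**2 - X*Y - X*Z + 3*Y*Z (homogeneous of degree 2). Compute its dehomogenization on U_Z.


f(x, y) = x**2 - x*y - x + 3*y

On U_Z we set Z = 1. Each monomial c·X^i·Y^j·Z^k in F becomes c·x^i·y^j·1^k = c·x^i·y^j.
Substituting Z = 1: F(X, Y, 1) = x**2 - x*y - x + 3*y.
Note: deg(f) ≤ deg(F) = 2; strict inequality happens when F is divisible by Z (lost terms).


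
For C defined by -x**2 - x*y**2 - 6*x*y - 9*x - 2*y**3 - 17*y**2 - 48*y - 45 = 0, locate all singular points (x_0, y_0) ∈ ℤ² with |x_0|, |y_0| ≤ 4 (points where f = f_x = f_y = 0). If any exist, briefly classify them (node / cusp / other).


Singular points: {(0, -3)}; classification: node.

Compute partial derivatives:
  f_x = -2*x - y**2 - 6*y - 9.
  f_y = -2*x*y - 6*x - 6*y**2 - 34*y - 48.
Scan x_0 ∈ {−4, ..., 4}. For each x_0, f_y(x_0, y) is a polynomial in y; find its integer roots y ∈ {−4, ..., 4}, then test f_x and f at those candidates.
  x = -4: f_y(-4, y) = -6*y**2 - 26*y - 24; vanishes at y ∈ {-3}. (-4, -3): f_x = 8 ≠ 0.
  x = -3: f_y(-3, y) = -6*y**2 - 28*y - 30; vanishes at y ∈ {-3}. (-3, -3): f_x = 6 ≠ 0.
  x = -2: f_y(-2, y) = -6*y**2 - 30*y - 36; vanishes at y ∈ {-3, -2}. (-2, -3): f_x = 4 ≠ 0; (-2, -2): f_x = 3 ≠ 0.
  x = -1: f_y(-1, y) = -6*y**2 - 32*y - 42; vanishes at y ∈ {-3}. (-1, -3): f_x = 2 ≠ 0.
  x = 0: f_y(0, y) = -6*y**2 - 34*y - 48; vanishes at y ∈ {-3}. (0, -3): f_x = 0, f = 0 — SINGULAR.
  x = 1: f_y(1, y) = -6*y**2 - 36*y - 54; vanishes at y ∈ {-3}. (1, -3): f_x = -2 ≠ 0.
  x = 2: f_y(2, y) = -6*y**2 - 38*y - 60; vanishes at y ∈ {-3}. (2, -3): f_x = -4 ≠ 0.
  x = 3: f_y(3, y) = -6*y**2 - 40*y - 66; vanishes at y ∈ {-3}. (3, -3): f_x = -6 ≠ 0.
  x = 4: f_y(4, y) = -6*y**2 - 42*y - 72; vanishes at y ∈ {-4, -3}. (4, -4): f_x = -9 ≠ 0; (4, -3): f_x = -8 ≠ 0.
Only singular point on the grid: (0, -3).
Classify: substitute x = 0 + u, y = -3 + v and expand: f = -u**2 - u*v**2 - 2*v**3 + v**2.
No constant or linear terms (consistent with a singular point). Quadratic part: -u**2 + v**2. Cubic part: -u*v**2 - 2*v**3.
The quadratic part v**2 - u**2 = (v − u)(v + u) splits into two distinct linear factors, so there are two distinct tangent lines y − -3 = ±(x − 0) — this is a node (ordinary double point).
Classification: node.


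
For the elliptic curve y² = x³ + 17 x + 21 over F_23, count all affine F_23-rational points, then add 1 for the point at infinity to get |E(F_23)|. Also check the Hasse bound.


Affine points = {(1, 4), (1, 19), (5, 1), (5, 22), (7, 0), (8, 5), (8, 18), (9, 11), (9, 12), (10, 8), (10, 15), (13, 1), (13, 22), (14, 6), (14, 17), (17, 5), (17, 18), (18, 8), (18, 15), (19, 2), (19, 21), (20, 9), (20, 14), (21, 5), (21, 18), (22, 7), (22, 16)}; affine count = 27; |E(F_23)| = 28.

Discriminant check: Δ ∝ 4a³ + 27b² = 4·17³ + 27·21² = 4·4913 + 27·441 ≡ 3 (mod 23). Nonzero ⇒ E is nonsingular.
For each x ∈ F_23, compute rhs = x³ + 17·x + 21 mod 23, then count y ∈ F_23 with y² ≡ rhs.
  x = 0: rhs = 21, matching y values: none (0 points).
  x = 1: rhs = 16, matching y values: 4, 19 (2 points).
  x = 2: rhs = 17, matching y values: none (0 points).
  x = 3: rhs = 7, matching y values: none (0 points).
  x = 4: rhs = 15, matching y values: none (0 points).
  x = 5: rhs = 1, matching y values: 1, 22 (2 points).
  x = 6: rhs = 17, matching y values: none (0 points).
  x = 7: rhs = 0, matching y values: 0 (1 points).
  x = 8: rhs = 2, matching y values: 5, 18 (2 points).
  x = 9: rhs = 6, matching y values: 11, 12 (2 points).
  x = 10: rhs = 18, matching y values: 8, 15 (2 points).
  x = 11: rhs = 21, matching y values: none (0 points).
  x = 12: rhs = 21, matching y values: none (0 points).
  x = 13: rhs = 1, matching y values: 1, 22 (2 points).
  x = 14: rhs = 13, matching y values: 6, 17 (2 points).
  x = 15: rhs = 17, matching y values: none (0 points).
  x = 16: rhs = 19, matching y values: none (0 points).
  x = 17: rhs = 2, matching y values: 5, 18 (2 points).
  x = 18: rhs = 18, matching y values: 8, 15 (2 points).
  x = 19: rhs = 4, matching y values: 2, 21 (2 points).
  x = 20: rhs = 12, matching y values: 9, 14 (2 points).
  x = 21: rhs = 2, matching y values: 5, 18 (2 points).
  x = 22: rhs = 3, matching y values: 7, 16 (2 points).
Total affine count: 27.
Full point count |E(F_23)| = 27 + 1 = 28.
Hasse bound: |28 − (23+1)| = |4| = 4 ≤ 2√23 ≈ 9.5917 ✓.


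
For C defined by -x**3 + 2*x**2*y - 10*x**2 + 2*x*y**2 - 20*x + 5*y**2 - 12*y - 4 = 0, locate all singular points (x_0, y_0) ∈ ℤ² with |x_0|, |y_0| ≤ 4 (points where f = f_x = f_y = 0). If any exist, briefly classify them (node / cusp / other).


Singular points: {(-2, 2)}; classification: cusp.

Compute partial derivatives:
  f_x = -3*x**2 + 4*x*y - 20*x + 2*y**2 - 20.
  f_y = 2*x**2 + 4*x*y + 10*y - 12.
Scan x_0 ∈ {−4, ..., 4}. For each x_0, f_y(x_0, y) is a polynomial in y; find its integer roots y ∈ {−4, ..., 4}, then test f_x and f at those candidates.
  x = -4: f_y(-4, y) = 20 - 6*y; no integer root y with |y| ≤ 4.
  x = -3: f_y(-3, y) = 6 - 2*y; vanishes at y ∈ {3}. (-3, 3): f_x = -5 ≠ 0.
  x = -2: f_y(-2, y) = 2*y - 4; vanishes at y ∈ {2}. (-2, 2): f_x = 0, f = 0 — SINGULAR.
  x = -1: f_y(-1, y) = 6*y - 10; no integer root y with |y| ≤ 4.
  x = 0: f_y(0, y) = 10*y - 12; no integer root y with |y| ≤ 4.
  x = 1: f_y(1, y) = 14*y - 10; no integer root y with |y| ≤ 4.
  x = 2: f_y(2, y) = 18*y - 4; no integer root y with |y| ≤ 4.
  x = 3: f_y(3, y) = 22*y + 6; no integer root y with |y| ≤ 4.
  x = 4: f_y(4, y) = 26*y + 20; no integer root y with |y| ≤ 4.
Only singular point on the grid: (-2, 2).
Classify: substitute x = -2 + u, y = 2 + v and expand: f = -u**3 + 2*u**2*v + 2*u*v**2 + v**2.
No constant or linear terms (consistent with a singular point). Quadratic part: v**2. Cubic part: -u**3 + 2*u**2*v + 2*u*v**2.
The quadratic part v**2 is a perfect square, so there is a single (double) tangent line v = 0, i.e. y = 2. Restricting the cubic part to that line (v = 0) leaves -u**3 ≠ 0, so f is not divisible by v and the branch is v² ≈ u**3 to lowest order — this is a cusp.
Classification: cusp.


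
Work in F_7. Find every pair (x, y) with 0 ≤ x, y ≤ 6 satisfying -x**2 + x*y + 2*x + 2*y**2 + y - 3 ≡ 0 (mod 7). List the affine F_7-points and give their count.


Affine F_7-points: {(0, 1), (0, 2), (3, 1), (3, 4), (4, 2), (4, 6)}; count = 6.

For each of the 49 pairs (x, y) ∈ F_7², evaluate f(x, y) mod 7. Record the zeros.
  x = 0: [0↦4, 1↦0, 2↦0, 3↦4, 4↦5, 5↦3, 6↦5]  zeros at y ∈ {1, 2}
  x = 1: [0↦5, 1↦2, 2↦3, 3↦1, 4↦3, 5↦2, 6↦5]  zeros at y ∈ ∅
  x = 2: [0↦4, 1↦2, 2↦4, 3↦3, 4↦6, 5↦6, 6↦3]  zeros at y ∈ ∅
  x = 3: [0↦1, 1↦0, 2↦3, 3↦3, 4↦0, 5↦1, 6↦6]  zeros at y ∈ {1, 4}
  x = 4: [0↦3, 1↦3, 2↦0, 3↦1, 4↦6, 5↦1, 6↦0]  zeros at y ∈ {2, 6}
  x = 5: [0↦3, 1↦4, 2↦2, 3↦4, 4↦3, 5↦6, 6↦6]  zeros at y ∈ ∅
  x = 6: [0↦1, 1↦3, 2↦2, 3↦5, 4↦5, 5↦2, 6↦3]  zeros at y ∈ ∅
Collecting zeros: affine points = {(0, 1), (0, 2), (3, 1), (3, 4), (4, 2), (4, 6)}.
Total count |C(F_7)_aff| = 6.


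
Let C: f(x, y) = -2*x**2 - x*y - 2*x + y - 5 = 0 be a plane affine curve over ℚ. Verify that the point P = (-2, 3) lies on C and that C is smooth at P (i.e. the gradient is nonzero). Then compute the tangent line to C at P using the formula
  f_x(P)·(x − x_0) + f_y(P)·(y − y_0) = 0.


Tangent line at P: 3*x + 3*y - 3 = 0.

Step 1: f(-2, 3) = 0, so P lies on C.
Step 2: partial derivatives
  f_x(x, y) = -4*x - y - 2, f_y(x, y) = 1 - x.
  f_x(P) = 3, f_y(P) = 3 (gradient nonzero, so P is smooth).
Step 3: tangent line at P: 3·(x − -2) + 3·(y − 3) = 0.
Expanding: 3*x + 3*y - 3 = 0.


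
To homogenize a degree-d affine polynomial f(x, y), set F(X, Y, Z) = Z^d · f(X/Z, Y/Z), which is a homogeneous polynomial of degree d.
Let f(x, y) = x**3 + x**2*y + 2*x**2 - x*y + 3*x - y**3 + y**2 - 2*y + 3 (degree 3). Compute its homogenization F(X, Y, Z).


F(X, Y, Z) = X**3 + X**2*Y + 2*X**2*Z - X*Y*Z + 3*X*Z**2 - Y**3 + Y**2*Z - 2*Y*Z**2 + 3*Z**3

deg(f) = 3.
Substitute x = X/Z, y = Y/Z into f, then multiply by Z^3.
  monomial 1·x^3·y^0 ↦ 1·X^3·Y^0·Z^0.
  monomial 1·x^2·y^1 ↦ 1·X^2·Y^1·Z^0.
  monomial 2·x^2·y^0 ↦ 2·X^2·Y^0·Z^1.
  monomial -1·x^1·y^1 ↦ -1·X^1·Y^1·Z^1.
  monomial 3·x^1·y^0 ↦ 3·X^1·Y^0·Z^2.
  monomial -1·x^0·y^3 ↦ -1·X^0·Y^3·Z^0.
  monomial 1·x^0·y^2 ↦ 1·X^0·Y^2·Z^1.
  monomial -2·x^0·y^1 ↦ -2·X^0·Y^1·Z^2.
  monomial 3·x^0·y^0 ↦ 3·X^0·Y^0·Z^3.
Collecting: F(X, Y, Z) = X**3 + X**2*Y + 2*X**2*Z - X*Y*Z + 3*X*Z**2 - Y**3 + Y**2*Z - 2*Y*Z**2 + 3*Z**3.


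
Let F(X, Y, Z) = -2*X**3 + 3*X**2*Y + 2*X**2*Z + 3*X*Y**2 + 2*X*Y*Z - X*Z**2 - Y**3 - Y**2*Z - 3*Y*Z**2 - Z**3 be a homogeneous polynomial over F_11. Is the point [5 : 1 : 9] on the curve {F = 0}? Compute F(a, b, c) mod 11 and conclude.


F(5,1,9) ≡ 5 (mod 11); P is NOT on the curve.

Evaluate F(5, 1, 9) term-by-term (mod 11).
  -2*X**3 ↦ -2·125·1·1 = -250
  3*X**2*Y ↦ 3·25·1·1 = 75
  2*X**2*Z ↦ 2·25·1·9 = 450
  3*X*Y**2 ↦ 3·5·1·1 = 15
  2*X*Y*Z ↦ 2·5·1·9 = 90
  -X*Z**2 ↦ -1·5·1·81 = -405
  -Y**3 ↦ -1·1·1·1 = -1
  -Y**2*Z ↦ -1·1·1·9 = -9
  -3*Y*Z**2 ↦ -3·1·1·81 = -243
  -Z**3 ↦ -1·1·1·729 = -729
Sum: F(5, 1, 9) = (-250) + (75) + (450) + (15) + (90) + (-405) + (-1) + (-9) + (-243) + (-729) = -1007.
Reducing mod 11: -1007 ≡ 5 (mod 11).
Since F(a, b, c) ≡ 5 ≠ 0 (mod 11), P does NOT lie on the curve.
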